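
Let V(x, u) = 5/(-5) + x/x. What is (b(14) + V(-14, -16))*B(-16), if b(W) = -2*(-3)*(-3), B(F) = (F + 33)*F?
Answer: 4896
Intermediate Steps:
V(x, u) = 0 (V(x, u) = 5*(-1/5) + 1 = -1 + 1 = 0)
B(F) = F*(33 + F) (B(F) = (33 + F)*F = F*(33 + F))
b(W) = -18 (b(W) = 6*(-3) = -18)
(b(14) + V(-14, -16))*B(-16) = (-18 + 0)*(-16*(33 - 16)) = -(-288)*17 = -18*(-272) = 4896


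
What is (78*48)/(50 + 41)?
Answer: 288/7 ≈ 41.143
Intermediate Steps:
(78*48)/(50 + 41) = 3744/91 = 3744*(1/91) = 288/7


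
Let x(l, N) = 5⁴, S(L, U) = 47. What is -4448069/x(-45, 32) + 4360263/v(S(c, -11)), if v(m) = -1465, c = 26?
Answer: -1848317092/183125 ≈ -10093.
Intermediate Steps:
x(l, N) = 625
-4448069/x(-45, 32) + 4360263/v(S(c, -11)) = -4448069/625 + 4360263/(-1465) = -4448069*1/625 + 4360263*(-1/1465) = -4448069/625 - 4360263/1465 = -1848317092/183125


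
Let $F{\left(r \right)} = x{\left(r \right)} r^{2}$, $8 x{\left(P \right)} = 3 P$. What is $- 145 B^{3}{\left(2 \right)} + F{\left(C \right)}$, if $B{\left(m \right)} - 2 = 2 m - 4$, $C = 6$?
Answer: $-1079$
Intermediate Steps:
$x{\left(P \right)} = \frac{3 P}{8}$
$F{\left(r \right)} = \frac{3 r^{3}}{8}$ ($F{\left(r \right)} = \frac{3 r}{8} r^{2} = \frac{3 r^{3}}{8}$)
$B{\left(m \right)} = -2 + 2 m$ ($B{\left(m \right)} = 2 + \left(2 m - 4\right) = 2 + \left(-4 + 2 m\right) = -2 + 2 m$)
$- 145 B^{3}{\left(2 \right)} + F{\left(C \right)} = - 145 \left(-2 + 2 \cdot 2\right)^{3} + \frac{3 \cdot 6^{3}}{8} = - 145 \left(-2 + 4\right)^{3} + \frac{3}{8} \cdot 216 = - 145 \cdot 2^{3} + 81 = \left(-145\right) 8 + 81 = -1160 + 81 = -1079$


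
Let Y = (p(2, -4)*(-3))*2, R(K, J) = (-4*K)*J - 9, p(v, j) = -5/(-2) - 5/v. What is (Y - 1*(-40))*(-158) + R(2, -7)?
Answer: -6273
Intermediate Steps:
p(v, j) = 5/2 - 5/v (p(v, j) = -5*(-½) - 5/v = 5/2 - 5/v)
R(K, J) = -9 - 4*J*K (R(K, J) = -4*J*K - 9 = -9 - 4*J*K)
Y = 0 (Y = ((5/2 - 5/2)*(-3))*2 = (0*(-3))*2 = 0*2 = 0)
(Y - 1*(-40))*(-158) + R(2, -7) = (0 - 1*(-40))*(-158) + (-9 - 4*(-7)*2) = (0 + 40)*(-158) + (-9 + 56) = 40*(-158) + 47 = -6320 + 47 = -6273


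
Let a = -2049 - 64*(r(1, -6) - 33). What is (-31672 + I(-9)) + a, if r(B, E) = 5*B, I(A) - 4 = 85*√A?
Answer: -31925 + 255*I ≈ -31925.0 + 255.0*I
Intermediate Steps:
I(A) = 4 + 85*√A
a = -257 (a = -2049 - 64*(5*1 - 33) = -2049 - 64*(5 - 33) = -2049 - 64*(-28) = -2049 - 1*(-1792) = -2049 + 1792 = -257)
(-31672 + I(-9)) + a = (-31672 + (4 + 85*√(-9))) - 257 = (-31672 + (4 + 85*(3*I))) - 257 = (-31672 + (4 + 255*I)) - 257 = (-31668 + 255*I) - 257 = -31925 + 255*I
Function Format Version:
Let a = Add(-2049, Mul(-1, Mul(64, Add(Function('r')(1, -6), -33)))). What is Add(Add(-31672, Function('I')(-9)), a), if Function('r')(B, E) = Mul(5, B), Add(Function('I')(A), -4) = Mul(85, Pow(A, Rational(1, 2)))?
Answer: Add(-31925, Mul(255, I)) ≈ Add(-31925., Mul(255.00, I))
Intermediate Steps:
Function('I')(A) = Add(4, Mul(85, Pow(A, Rational(1, 2))))
a = -257 (a = Add(-2049, Mul(-1, Mul(64, Add(Mul(5, 1), -33)))) = Add(-2049, Mul(-1, Mul(64, Add(5, -33)))) = Add(-2049, Mul(-1, Mul(64, -28))) = Add(-2049, Mul(-1, -1792)) = Add(-2049, 1792) = -257)
Add(Add(-31672, Function('I')(-9)), a) = Add(Add(-31672, Add(4, Mul(85, Pow(-9, Rational(1, 2))))), -257) = Add(Add(-31672, Add(4, Mul(85, Mul(3, I)))), -257) = Add(Add(-31672, Add(4, Mul(255, I))), -257) = Add(Add(-31668, Mul(255, I)), -257) = Add(-31925, Mul(255, I))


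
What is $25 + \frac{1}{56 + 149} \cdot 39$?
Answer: $\frac{5164}{205} \approx 25.19$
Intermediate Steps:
$25 + \frac{1}{56 + 149} \cdot 39 = 25 + \frac{1}{205} \cdot 39 = 25 + \frac{39}{205} = \frac{5164}{205}$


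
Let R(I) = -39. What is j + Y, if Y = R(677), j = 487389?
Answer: 487350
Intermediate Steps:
Y = -39
j + Y = 487389 - 39 = 487350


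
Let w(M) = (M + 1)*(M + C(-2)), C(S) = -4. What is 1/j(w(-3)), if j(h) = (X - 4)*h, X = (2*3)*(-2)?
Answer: -1/224 ≈ -0.0044643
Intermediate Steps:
X = -12 (X = 6*(-2) = -12)
w(M) = (1 + M)*(-4 + M) (w(M) = (M + 1)*(M - 4) = (1 + M)*(-4 + M))
j(h) = -16*h (j(h) = (-12 - 4)*h = -16*h)
1/j(w(-3)) = 1/(-16*(-4 + (-3)² - 3*(-3))) = 1/(-16*(-4 + 9 + 9)) = 1/(-16*14) = 1/(-224) = -1/224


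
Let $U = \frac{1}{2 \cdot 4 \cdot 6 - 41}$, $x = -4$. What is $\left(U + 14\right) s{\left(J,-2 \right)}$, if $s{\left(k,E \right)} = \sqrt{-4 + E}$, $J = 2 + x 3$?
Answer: $\frac{99 i \sqrt{6}}{7} \approx 34.643 i$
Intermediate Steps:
$J = -10$ ($J = 2 - 12 = -10$)
$U = \frac{1}{7}$ ($U = \frac{1}{8 \cdot 6 - 41} = \frac{1}{48 - 41} = \frac{1}{7} \approx 0.14286$)
$\left(U + 14\right) s{\left(J,-2 \right)} = \left(\frac{1}{7} + 14\right) \sqrt{-4 - 2} = \frac{99 \sqrt{-6}}{7} = \frac{99 i \sqrt{6}}{7}$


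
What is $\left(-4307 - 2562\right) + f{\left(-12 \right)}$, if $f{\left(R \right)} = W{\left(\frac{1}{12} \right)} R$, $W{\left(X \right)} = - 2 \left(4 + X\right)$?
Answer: $-6771$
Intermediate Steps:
$W{\left(X \right)} = -8 - 2 X$
$f{\left(R \right)} = - \frac{49 R}{6}$ ($f{\left(R \right)} = \left(-8 - \frac{2}{12}\right) R = \left(-8 - \frac{1}{6}\right) R = - \frac{49 R}{6}$)
$\left(-4307 - 2562\right) + f{\left(-12 \right)} = \left(-4307 - 2562\right) - -98 = -6869 + 98 = -6771$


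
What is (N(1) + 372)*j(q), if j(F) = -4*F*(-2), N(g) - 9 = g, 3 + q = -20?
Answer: -70288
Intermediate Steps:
q = -23 (q = -3 - 20 = -23)
N(g) = 9 + g
j(F) = 8*F
(N(1) + 372)*j(q) = ((9 + 1) + 372)*(8*(-23)) = (10 + 372)*(-184) = 382*(-184) = -70288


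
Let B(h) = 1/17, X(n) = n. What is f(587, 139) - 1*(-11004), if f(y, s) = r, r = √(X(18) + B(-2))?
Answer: 11004 + √5219/17 ≈ 11008.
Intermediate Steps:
B(h) = 1/17
r = √5219/17 (r = √(18 + 1/17) = √(307/17) = √5219/17 ≈ 4.2496)
f(y, s) = √5219/17
f(587, 139) - 1*(-11004) = √5219/17 - 1*(-11004) = √5219/17 + 11004 = 11004 + √5219/17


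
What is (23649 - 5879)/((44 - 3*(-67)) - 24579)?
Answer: -8885/12167 ≈ -0.73025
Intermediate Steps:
(23649 - 5879)/((44 - 3*(-67)) - 24579) = 17770/((44 + 201) - 24579) = 17770/(245 - 24579) = 17770/(-24334) = 17770*(-1/24334) = -8885/12167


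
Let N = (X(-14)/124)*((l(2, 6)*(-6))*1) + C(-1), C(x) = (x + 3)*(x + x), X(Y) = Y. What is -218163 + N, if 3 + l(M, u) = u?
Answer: -6763114/31 ≈ -2.1817e+5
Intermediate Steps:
l(M, u) = -3 + u
C(x) = 2*x*(3 + x) (C(x) = (3 + x)*(2*x) = 2*x*(3 + x))
N = -61/31 (N = (-14/124)*(((-3 + 6)*(-6))*1) + 2*(-1)*(3 - 1) = (-14*1/124)*((3*(-6))*1) + 2*(-1)*2 = -(-63)/31 - 4 = -7/62*(-18) - 4 = 63/31 - 4 = -61/31 ≈ -1.9677)
-218163 + N = -218163 - 61/31 = -6763114/31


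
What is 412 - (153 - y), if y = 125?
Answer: 384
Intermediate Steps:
412 - (153 - y) = 412 - (153 - 1*125) = 412 - (153 - 125) = 412 - 1*28 = 412 - 28 = 384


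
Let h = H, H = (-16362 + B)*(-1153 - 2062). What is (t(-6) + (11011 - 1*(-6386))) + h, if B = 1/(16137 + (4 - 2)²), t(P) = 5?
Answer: 849359302497/16141 ≈ 5.2621e+7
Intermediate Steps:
B = 1/16141 (B = 1/(16137 + 2²) = 1/(16137 + 4) = 1/16141 ≈ 6.1954e-5)
H = 849078416815/16141 (H = (-16362 + 1/16141)*(-1153 - 2062) = -264099041/16141*(-3215) = 849078416815/16141 ≈ 5.2604e+7)
h = 849078416815/16141 ≈ 5.2604e+7
(t(-6) + (11011 - 1*(-6386))) + h = (5 + (11011 - 1*(-6386))) + 849078416815/16141 = (5 + (11011 + 6386)) + 849078416815/16141 = (5 + 17397) + 849078416815/16141 = 17402 + 849078416815/16141 = 849359302497/16141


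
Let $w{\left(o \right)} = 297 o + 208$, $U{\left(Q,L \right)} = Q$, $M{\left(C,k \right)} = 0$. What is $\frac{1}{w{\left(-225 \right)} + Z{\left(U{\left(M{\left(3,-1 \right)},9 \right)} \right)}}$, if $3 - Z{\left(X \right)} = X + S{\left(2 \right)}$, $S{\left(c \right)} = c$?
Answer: $- \frac{1}{66616} \approx -1.5011 \cdot 10^{-5}$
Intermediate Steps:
$w{\left(o \right)} = 208 + 297 o$
$Z{\left(X \right)} = 1 - X$ ($Z{\left(X \right)} = 3 - \left(X + 2\right) = 3 - \left(2 + X\right) = 1 - X$)
$\frac{1}{w{\left(-225 \right)} + Z{\left(U{\left(M{\left(3,-1 \right)},9 \right)} \right)}} = \frac{1}{\left(208 + 297 \left(-225\right)\right) + \left(1 - 0\right)} = \frac{1}{\left(208 - 66825\right) + \left(1 + 0\right)} = \frac{1}{-66617 + 1} = \frac{1}{-66616} = - \frac{1}{66616}$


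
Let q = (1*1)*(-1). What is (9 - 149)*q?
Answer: 140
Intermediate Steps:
q = -1 (q = 1*(-1) = -1)
(9 - 149)*q = (9 - 149)*(-1) = -140*(-1) = 140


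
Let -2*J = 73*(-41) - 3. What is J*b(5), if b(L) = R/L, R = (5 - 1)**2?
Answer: 23968/5 ≈ 4793.6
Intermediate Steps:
R = 16 (R = 4**2 = 16)
J = 1498 (J = -(73*(-41) - 3)/2 = -(-2993 - 3)/2 = -1/2*(-2996) = 1498)
b(L) = 16/L
J*b(5) = 1498*(16/5) = 23968/5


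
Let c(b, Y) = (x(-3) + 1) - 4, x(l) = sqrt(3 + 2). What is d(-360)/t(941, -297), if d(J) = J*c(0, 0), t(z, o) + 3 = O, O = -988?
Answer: -1080/991 + 360*sqrt(5)/991 ≈ -0.27751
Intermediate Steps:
x(l) = sqrt(5)
c(b, Y) = -3 + sqrt(5) (c(b, Y) = (sqrt(5) + 1) - 4 = (1 + sqrt(5)) - 4 = -3 + sqrt(5))
t(z, o) = -991 (t(z, o) = -3 - 988 = -991)
d(J) = J*(-3 + sqrt(5))
d(-360)/t(941, -297) = -360*(-3 + sqrt(5))/(-991) = (1080 - 360*sqrt(5))*(-1/991) = -1080/991 + 360*sqrt(5)/991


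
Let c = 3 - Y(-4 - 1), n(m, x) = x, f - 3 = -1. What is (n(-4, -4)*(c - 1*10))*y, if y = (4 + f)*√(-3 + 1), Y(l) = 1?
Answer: 192*I*√2 ≈ 271.53*I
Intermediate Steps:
f = 2 (f = 3 - 1 = 2)
c = 2 (c = 3 - 1*1 = 3 - 1 = 2)
y = 6*I*√2 (y = (4 + 2)*√(-3 + 1) = 6*√(-2) = 6*(I*√2) = 6*I*√2 ≈ 8.4853*I)
(n(-4, -4)*(c - 1*10))*y = (-4*(2 - 1*10))*(6*I*√2) = (-4*(2 - 10))*(6*I*√2) = (-4*(-8))*(6*I*√2) = 32*(6*I*√2) = 192*I*√2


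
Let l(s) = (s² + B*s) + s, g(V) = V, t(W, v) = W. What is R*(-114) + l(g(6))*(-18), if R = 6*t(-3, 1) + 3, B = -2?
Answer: 1170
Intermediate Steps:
l(s) = s² - s (l(s) = (s² - 2*s) + s = s² - s)
R = -15 (R = 6*(-3) + 3 = -18 + 3 = -15)
R*(-114) + l(g(6))*(-18) = -15*(-114) + (6*(-1 + 6))*(-18) = 1710 + (6*5)*(-18) = 1710 + 30*(-18) = 1710 - 540 = 1170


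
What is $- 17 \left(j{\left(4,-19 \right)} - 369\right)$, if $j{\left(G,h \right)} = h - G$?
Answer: $6664$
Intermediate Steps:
$- 17 \left(j{\left(4,-19 \right)} - 369\right) = - 17 \left(\left(-19 - 4\right) - 369\right) = - 17 \left(-23 - 369\right) = \left(-17\right) \left(-392\right) = 6664$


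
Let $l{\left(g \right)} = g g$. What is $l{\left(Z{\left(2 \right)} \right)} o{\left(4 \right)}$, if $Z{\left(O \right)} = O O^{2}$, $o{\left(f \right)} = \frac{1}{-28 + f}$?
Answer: $- \frac{8}{3} \approx -2.6667$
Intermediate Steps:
$Z{\left(O \right)} = O^{3}$
$l{\left(g \right)} = g^{2}$
$l{\left(Z{\left(2 \right)} \right)} o{\left(4 \right)} = \frac{\left(2^{3}\right)^{2}}{-28 + 4} = \frac{8^{2}}{-24} = 64 \left(- \frac{1}{24}\right) = - \frac{8}{3}$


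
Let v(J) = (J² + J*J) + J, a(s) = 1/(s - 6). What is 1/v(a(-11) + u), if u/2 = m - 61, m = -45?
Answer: 289/25930765 ≈ 1.1145e-5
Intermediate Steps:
u = -212 (u = 2*(-45 - 61) = 2*(-106) = -212)
a(s) = 1/(-6 + s)
v(J) = J + 2*J² (v(J) = (J² + J²) + J = 2*J² + J = J + 2*J²)
1/v(a(-11) + u) = 1/((1/(-6 - 11) - 212)*(1 + 2*(1/(-6 - 11) - 212))) = 1/((1/(-17) - 212)*(1 + 2*(1/(-17) - 212))) = 1/((-1/17 - 212)*(1 + 2*(-1/17 - 212))) = 1/(-3605*(1 + 2*(-3605/17))/17) = 1/(-3605*(1 - 7210/17)/17) = 1/(-3605/17*(-7193/17)) = 1/(25930765/289) = 289/25930765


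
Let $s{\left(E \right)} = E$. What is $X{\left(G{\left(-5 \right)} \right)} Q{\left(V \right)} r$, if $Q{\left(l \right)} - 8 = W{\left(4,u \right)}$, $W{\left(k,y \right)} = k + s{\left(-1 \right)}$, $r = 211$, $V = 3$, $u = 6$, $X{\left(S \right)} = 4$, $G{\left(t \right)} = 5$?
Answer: $9284$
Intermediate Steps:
$W{\left(k,y \right)} = -1 + k$ ($W{\left(k,y \right)} = k - 1 = -1 + k$)
$Q{\left(l \right)} = 11$ ($Q{\left(l \right)} = 8 + \left(-1 + 4\right) = 8 + 3 = 11$)
$X{\left(G{\left(-5 \right)} \right)} Q{\left(V \right)} r = 4 \cdot 11 \cdot 211 = 44 \cdot 211 = 9284$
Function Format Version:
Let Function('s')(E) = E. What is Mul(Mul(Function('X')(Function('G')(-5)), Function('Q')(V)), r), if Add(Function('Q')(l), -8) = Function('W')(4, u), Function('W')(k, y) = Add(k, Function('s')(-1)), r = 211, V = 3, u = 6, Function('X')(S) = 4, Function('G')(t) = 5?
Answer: 9284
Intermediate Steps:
Function('W')(k, y) = Add(-1, k) (Function('W')(k, y) = Add(k, -1) = Add(-1, k))
Function('Q')(l) = 11 (Function('Q')(l) = Add(8, Add(-1, 4)) = Add(8, 3) = 11)
Mul(Mul(Function('X')(Function('G')(-5)), Function('Q')(V)), r) = Mul(Mul(4, 11), 211) = Mul(44, 211) = 9284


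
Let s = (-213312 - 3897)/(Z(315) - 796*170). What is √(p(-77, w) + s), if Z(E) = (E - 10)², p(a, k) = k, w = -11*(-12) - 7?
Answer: 2*√58198808195/42295 ≈ 11.408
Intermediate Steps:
w = 125 (w = 132 - 7 = 125)
Z(E) = (-10 + E)²
s = 217209/42295 (s = (-213312 - 3897)/((-10 + 315)² - 796*170) = -217209/(305² - 135320) = -217209/(93025 - 135320) = -217209/(-42295) = -217209*(-1/42295) = 217209/42295 ≈ 5.1356)
√(p(-77, w) + s) = √(125 + 217209/42295) = √(5504084/42295) = 2*√58198808195/42295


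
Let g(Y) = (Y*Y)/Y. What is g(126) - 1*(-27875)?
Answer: 28001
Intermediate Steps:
g(Y) = Y (g(Y) = Y²/Y = Y)
g(126) - 1*(-27875) = 126 - 1*(-27875) = 126 + 27875 = 28001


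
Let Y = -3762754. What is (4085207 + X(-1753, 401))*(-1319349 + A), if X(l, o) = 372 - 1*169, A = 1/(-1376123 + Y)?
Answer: -27698966352552030340/5138877 ≈ -5.3901e+12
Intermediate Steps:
A = -1/5138877 (A = 1/(-1376123 - 3762754) = 1/(-5138877) = -1/5138877 ≈ -1.9460e-7)
X(l, o) = 203 (X(l, o) = 372 - 169 = 203)
(4085207 + X(-1753, 401))*(-1319349 + A) = (4085207 + 203)*(-1319349 - 1/5138877) = 4085410*(-6779972231074/5138877) = -27698966352552030340/5138877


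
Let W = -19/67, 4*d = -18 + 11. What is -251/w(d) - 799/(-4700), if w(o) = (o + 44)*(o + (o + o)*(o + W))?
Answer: -45548779/48621300 ≈ -0.93681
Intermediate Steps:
d = -7/4 (d = (-18 + 11)/4 = (¼)*(-7) = -7/4 ≈ -1.7500)
W = -19/67 (W = -19*1/67 = -19/67 ≈ -0.28358)
w(o) = (44 + o)*(o + 2*o*(-19/67 + o)) (w(o) = (o + 44)*(o + (o + o)*(o - 19/67)) = (44 + o)*(o + (2*o)*(-19/67 + o)) = (44 + o)*(o + 2*o*(-19/67 + o)))
-251/w(d) - 799/(-4700) = -251*(-268/(7*(1276 + 134*(-7/4)² + 5925*(-7/4)))) - 799/(-4700) = -251*(-268/(7*(1276 + 134*(49/16) - 41475/4))) - 799*(-1/4700) = -251*(-268/(7*(1276 + 3283/8 - 41475/4))) + 17/100 = -251/((1/67)*(-7/4)*(-69459/8)) + 17/100 = -251/486213/2144 + 17/100 = -251*2144/486213 + 17/100 = -538144/486213 + 17/100 = -45548779/48621300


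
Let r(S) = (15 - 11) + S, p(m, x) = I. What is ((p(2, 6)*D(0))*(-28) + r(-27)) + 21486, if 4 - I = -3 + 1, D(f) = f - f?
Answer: 21463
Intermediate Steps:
D(f) = 0
I = 6 (I = 4 - (-3 + 1) = 4 - 1*(-2) = 4 + 2 = 6)
p(m, x) = 6
r(S) = 4 + S
((p(2, 6)*D(0))*(-28) + r(-27)) + 21486 = ((6*0)*(-28) + (4 - 27)) + 21486 = (0*(-28) - 23) + 21486 = (0 - 23) + 21486 = -23 + 21486 = 21463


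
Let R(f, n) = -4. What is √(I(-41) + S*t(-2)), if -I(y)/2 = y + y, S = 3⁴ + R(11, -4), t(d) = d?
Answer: √10 ≈ 3.1623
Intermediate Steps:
S = 77 (S = 3⁴ - 4 = 81 - 4 = 77)
I(y) = -4*y (I(y) = -2*(y + y) = -4*y)
√(I(-41) + S*t(-2)) = √(-4*(-41) + 77*(-2)) = √(164 - 154) = √10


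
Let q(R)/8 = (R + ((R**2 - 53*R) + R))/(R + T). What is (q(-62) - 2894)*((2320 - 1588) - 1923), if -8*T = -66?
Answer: 1008064782/215 ≈ 4.6887e+6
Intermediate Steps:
T = 33/4 (T = -1/8*(-66) = 33/4 ≈ 8.2500)
q(R) = 8*(R**2 - 51*R)/(33/4 + R) (q(R) = 8*((R + ((R**2 - 53*R) + R))/(R + 33/4)) = 8*((R + (R**2 - 52*R))/(33/4 + R)) = 8*((R**2 - 51*R)/(33/4 + R)) = 8*(R**2 - 51*R)/(33/4 + R))
(q(-62) - 2894)*((2320 - 1588) - 1923) = (32*(-62)*(-51 - 62)/(33 + 4*(-62)) - 2894)*((2320 - 1588) - 1923) = (32*(-62)*(-113)/(33 - 248) - 2894)*(732 - 1923) = (32*(-62)*(-113)/(-215) - 2894)*(-1191) = (32*(-62)*(-1/215)*(-113) - 2894)*(-1191) = (-224192/215 - 2894)*(-1191) = -846402/215*(-1191) = 1008064782/215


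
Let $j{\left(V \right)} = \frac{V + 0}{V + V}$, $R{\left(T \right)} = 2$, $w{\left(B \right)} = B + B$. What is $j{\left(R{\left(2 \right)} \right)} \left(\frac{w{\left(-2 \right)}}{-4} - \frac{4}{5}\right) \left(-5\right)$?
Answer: $- \frac{1}{2} \approx -0.5$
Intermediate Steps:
$w{\left(B \right)} = 2 B$
$j{\left(V \right)} = \frac{1}{2}$ ($j{\left(V \right)} = \frac{V}{2 V} = V \frac{1}{2 V} = \frac{1}{2}$)
$j{\left(R{\left(2 \right)} \right)} \left(\frac{w{\left(-2 \right)}}{-4} - \frac{4}{5}\right) \left(-5\right) = \frac{\frac{2 \left(-2\right)}{-4} - \frac{4}{5}}{2} \left(-5\right) = \frac{\left(-4\right) \left(- \frac{1}{4}\right) - \frac{4}{5}}{2} \left(-5\right) = \frac{1 - \frac{4}{5}}{2} \left(-5\right) = \frac{1}{2} \cdot \frac{1}{5} \left(-5\right) = \frac{1}{10} \left(-5\right) = - \frac{1}{2}$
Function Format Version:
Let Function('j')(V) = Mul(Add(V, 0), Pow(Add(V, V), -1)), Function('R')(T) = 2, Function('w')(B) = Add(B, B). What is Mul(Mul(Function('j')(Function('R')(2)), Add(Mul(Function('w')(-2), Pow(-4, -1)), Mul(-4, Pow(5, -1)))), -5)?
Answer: Rational(-1, 2) ≈ -0.50000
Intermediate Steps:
Function('w')(B) = Mul(2, B)
Function('j')(V) = Rational(1, 2) (Function('j')(V) = Mul(V, Pow(Mul(2, V), -1)) = Mul(V, Mul(Rational(1, 2), Pow(V, -1))) = Rational(1, 2))
Mul(Mul(Function('j')(Function('R')(2)), Add(Mul(Function('w')(-2), Pow(-4, -1)), Mul(-4, Pow(5, -1)))), -5) = Mul(Mul(Rational(1, 2), Add(Mul(Mul(2, -2), Pow(-4, -1)), Mul(-4, Pow(5, -1)))), -5) = Mul(Mul(Rational(1, 2), Add(Mul(-4, Rational(-1, 4)), Mul(-4, Rational(1, 5)))), -5) = Mul(Mul(Rational(1, 2), Add(1, Rational(-4, 5))), -5) = Mul(Mul(Rational(1, 2), Rational(1, 5)), -5) = Mul(Rational(1, 10), -5) = Rational(-1, 2)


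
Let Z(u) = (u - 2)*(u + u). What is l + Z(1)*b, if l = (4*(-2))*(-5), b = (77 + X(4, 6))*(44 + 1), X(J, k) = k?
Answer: -7430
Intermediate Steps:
Z(u) = 2*u*(-2 + u) (Z(u) = (-2 + u)*(2*u) = 2*u*(-2 + u))
b = 3735 (b = (77 + 6)*(44 + 1) = 83*45 = 3735)
l = 40 (l = -8*(-5) = 40)
l + Z(1)*b = 40 + (2*1*(-2 + 1))*3735 = 40 + (2*1*(-1))*3735 = 40 - 2*3735 = 40 - 7470 = -7430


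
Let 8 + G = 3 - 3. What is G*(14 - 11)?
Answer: -24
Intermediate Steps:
G = -8 (G = -8 + (3 - 3) = -8 + 0 = -8)
G*(14 - 11) = -8*(14 - 11) = -8*3 = -24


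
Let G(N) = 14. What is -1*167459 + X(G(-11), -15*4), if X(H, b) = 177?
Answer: -167282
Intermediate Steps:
-1*167459 + X(G(-11), -15*4) = -1*167459 + 177 = -167459 + 177 = -167282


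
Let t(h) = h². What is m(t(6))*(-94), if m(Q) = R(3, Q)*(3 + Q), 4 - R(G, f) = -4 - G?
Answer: -40326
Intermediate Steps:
R(G, f) = 8 + G (R(G, f) = 4 - (-4 - G) = 4 + (4 + G) = 8 + G)
m(Q) = 33 + 11*Q (m(Q) = (8 + 3)*(3 + Q) = 11*(3 + Q) = 33 + 11*Q)
m(t(6))*(-94) = (33 + 11*6²)*(-94) = (33 + 11*36)*(-94) = (33 + 396)*(-94) = 429*(-94) = -40326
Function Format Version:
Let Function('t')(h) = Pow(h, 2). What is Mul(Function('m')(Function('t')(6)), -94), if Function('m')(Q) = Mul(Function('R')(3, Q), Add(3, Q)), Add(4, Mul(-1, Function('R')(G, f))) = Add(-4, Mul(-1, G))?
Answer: -40326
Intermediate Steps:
Function('R')(G, f) = Add(8, G) (Function('R')(G, f) = Add(4, Mul(-1, Add(-4, Mul(-1, G)))) = Add(4, Add(4, G)) = Add(8, G))
Function('m')(Q) = Add(33, Mul(11, Q)) (Function('m')(Q) = Mul(Add(8, 3), Add(3, Q)) = Mul(11, Add(3, Q)) = Add(33, Mul(11, Q)))
Mul(Function('m')(Function('t')(6)), -94) = Mul(Add(33, Mul(11, Pow(6, 2))), -94) = Mul(Add(33, Mul(11, 36)), -94) = Mul(Add(33, 396), -94) = Mul(429, -94) = -40326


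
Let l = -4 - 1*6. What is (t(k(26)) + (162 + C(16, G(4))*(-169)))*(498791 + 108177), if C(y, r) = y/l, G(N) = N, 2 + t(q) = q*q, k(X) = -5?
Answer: 1382066136/5 ≈ 2.7641e+8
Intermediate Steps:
l = -10 (l = -4 - 6 = -10)
t(q) = -2 + q² (t(q) = -2 + q*q = -2 + q²)
C(y, r) = -y/10 (C(y, r) = y/(-10) = -y/10)
(t(k(26)) + (162 + C(16, G(4))*(-169)))*(498791 + 108177) = ((-2 + (-5)²) + (162 - ⅒*16*(-169)))*(498791 + 108177) = ((-2 + 25) + (162 - 8/5*(-169)))*606968 = (23 + (162 + 1352/5))*606968 = (23 + 2162/5)*606968 = (2277/5)*606968 = 1382066136/5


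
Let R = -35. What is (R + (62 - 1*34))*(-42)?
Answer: 294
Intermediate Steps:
(R + (62 - 1*34))*(-42) = (-35 + (62 - 1*34))*(-42) = (-35 + (62 - 34))*(-42) = (-35 + 28)*(-42) = -7*(-42) = 294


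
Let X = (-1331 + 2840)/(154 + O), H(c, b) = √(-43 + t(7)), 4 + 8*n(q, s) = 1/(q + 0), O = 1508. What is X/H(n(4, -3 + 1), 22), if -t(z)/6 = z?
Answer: -503*I*√85/47090 ≈ -0.09848*I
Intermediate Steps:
t(z) = -6*z
n(q, s) = -½ + 1/(8*q) (n(q, s) = -½ + 1/(8*(q + 0)) = -½ + 1/(8*q))
H(c, b) = I*√85 (H(c, b) = √(-43 - 6*7) = √(-43 - 42) = √(-85) = I*√85)
X = 503/554 (X = (-1331 + 2840)/(154 + 1508) = 1509/1662 = 1509*(1/1662) = 503/554 ≈ 0.90794)
X/H(n(4, -3 + 1), 22) = 503/(554*((I*√85))) = 503*(-I*√85/85)/554 = -503*I*√85/47090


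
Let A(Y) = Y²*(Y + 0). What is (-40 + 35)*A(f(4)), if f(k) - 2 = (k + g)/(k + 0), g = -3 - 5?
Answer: -5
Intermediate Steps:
g = -8
f(k) = 2 + (-8 + k)/k (f(k) = 2 + (k - 8)/(k + 0) = 2 + (-8 + k)/k)
A(Y) = Y³ (A(Y) = Y²*Y = Y³)
(-40 + 35)*A(f(4)) = (-40 + 35)*(3 - 8/4)³ = -5*(3 - 8*¼)³ = -5*(3 - 2)³ = -5*1³ = -5*1 = -5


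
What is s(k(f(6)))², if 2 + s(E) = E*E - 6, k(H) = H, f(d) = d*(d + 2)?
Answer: 5271616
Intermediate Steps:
f(d) = d*(2 + d)
s(E) = -8 + E² (s(E) = -2 + (E*E - 6) = -2 + (E² - 6) = -2 + (-6 + E²) = -8 + E²)
s(k(f(6)))² = (-8 + (6*(2 + 6))²)² = (-8 + (6*8)²)² = (-8 + 48²)² = (-8 + 2304)² = 2296² = 5271616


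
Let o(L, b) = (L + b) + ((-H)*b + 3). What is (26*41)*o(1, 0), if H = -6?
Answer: 4264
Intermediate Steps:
o(L, b) = 3 + L + 7*b (o(L, b) = (L + b) + ((-1*(-6))*b + 3) = (L + b) + (6*b + 3) = (L + b) + (3 + 6*b) = 3 + L + 7*b)
(26*41)*o(1, 0) = (26*41)*(3 + 1 + 7*0) = 1066*(3 + 1 + 0) = 1066*4 = 4264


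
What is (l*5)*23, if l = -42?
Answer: -4830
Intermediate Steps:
(l*5)*23 = -42*5*23 = -210*23 = -4830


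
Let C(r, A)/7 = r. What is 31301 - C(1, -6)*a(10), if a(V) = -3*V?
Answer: 31511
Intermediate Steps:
C(r, A) = 7*r
31301 - C(1, -6)*a(10) = 31301 - 7*1*(-3*10) = 31301 - 7*(-30) = 31301 - 1*(-210) = 31301 + 210 = 31511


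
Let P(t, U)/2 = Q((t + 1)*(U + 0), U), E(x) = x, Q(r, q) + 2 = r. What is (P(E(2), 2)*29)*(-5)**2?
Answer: 5800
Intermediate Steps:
Q(r, q) = -2 + r
P(t, U) = -4 + 2*U*(1 + t) (P(t, U) = 2*(-2 + (t + 1)*(U + 0)) = 2*(-2 + (1 + t)*U) = 2*(-2 + U*(1 + t)) = -4 + 2*U*(1 + t))
(P(E(2), 2)*29)*(-5)**2 = ((-4 + 2*2*(1 + 2))*29)*(-5)**2 = ((-4 + 2*2*3)*29)*25 = ((-4 + 12)*29)*25 = (8*29)*25 = 232*25 = 5800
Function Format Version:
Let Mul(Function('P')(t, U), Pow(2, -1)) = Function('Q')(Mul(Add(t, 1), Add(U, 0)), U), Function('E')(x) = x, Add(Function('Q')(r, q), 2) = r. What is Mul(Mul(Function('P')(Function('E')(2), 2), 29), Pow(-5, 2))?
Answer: 5800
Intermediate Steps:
Function('Q')(r, q) = Add(-2, r)
Function('P')(t, U) = Add(-4, Mul(2, U, Add(1, t))) (Function('P')(t, U) = Mul(2, Add(-2, Mul(Add(t, 1), Add(U, 0)))) = Mul(2, Add(-2, Mul(Add(1, t), U))) = Mul(2, Add(-2, Mul(U, Add(1, t)))) = Add(-4, Mul(2, U, Add(1, t))))
Mul(Mul(Function('P')(Function('E')(2), 2), 29), Pow(-5, 2)) = Mul(Mul(Add(-4, Mul(2, 2, Add(1, 2))), 29), Pow(-5, 2)) = Mul(Mul(Add(-4, Mul(2, 2, 3)), 29), 25) = Mul(Mul(Add(-4, 12), 29), 25) = Mul(Mul(8, 29), 25) = Mul(232, 25) = 5800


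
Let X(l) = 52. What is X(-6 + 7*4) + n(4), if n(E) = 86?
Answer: 138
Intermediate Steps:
X(-6 + 7*4) + n(4) = 52 + 86 = 138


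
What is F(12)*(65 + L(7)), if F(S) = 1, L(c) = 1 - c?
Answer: 59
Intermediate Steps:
F(12)*(65 + L(7)) = 1*(65 + (1 - 1*7)) = 1*(65 + (1 - 7)) = 1*(65 - 6) = 1*59 = 59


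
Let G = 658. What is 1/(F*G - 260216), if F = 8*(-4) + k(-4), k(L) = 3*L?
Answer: -1/289168 ≈ -3.4582e-6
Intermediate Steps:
F = -44 (F = 8*(-4) + 3*(-4) = -32 - 12 = -44)
1/(F*G - 260216) = 1/(-44*658 - 260216) = 1/(-28952 - 260216) = 1/(-289168) = -1/289168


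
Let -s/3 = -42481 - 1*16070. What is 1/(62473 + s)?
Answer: 1/238126 ≈ 4.1995e-6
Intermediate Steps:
s = 175653 (s = -3*(-42481 - 1*16070) = -3*(-42481 - 16070) = -3*(-58551) = 175653)
1/(62473 + s) = 1/(62473 + 175653) = 1/238126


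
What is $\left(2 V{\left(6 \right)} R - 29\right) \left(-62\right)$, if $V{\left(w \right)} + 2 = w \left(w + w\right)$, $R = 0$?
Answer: $1798$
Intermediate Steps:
$V{\left(w \right)} = -2 + 2 w^{2}$ ($V{\left(w \right)} = -2 + w \left(w + w\right) = -2 + w 2 w = -2 + 2 w^{2}$)
$\left(2 V{\left(6 \right)} R - 29\right) \left(-62\right) = \left(2 \left(-2 + 2 \cdot 6^{2}\right) 0 - 29\right) \left(-62\right) = \left(2 \left(-2 + 2 \cdot 36\right) 0 - 29\right) \left(-62\right) = \left(2 \left(-2 + 72\right) 0 - 29\right) \left(-62\right) = \left(2 \cdot 70 \cdot 0 - 29\right) \left(-62\right) = \left(140 \cdot 0 - 29\right) \left(-62\right) = \left(0 - 29\right) \left(-62\right) = \left(-29\right) \left(-62\right) = 1798$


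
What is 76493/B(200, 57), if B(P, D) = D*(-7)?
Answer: -76493/399 ≈ -191.71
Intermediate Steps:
B(P, D) = -7*D
76493/B(200, 57) = 76493/((-7*57)) = 76493/(-399) = 76493*(-1/399) = -76493/399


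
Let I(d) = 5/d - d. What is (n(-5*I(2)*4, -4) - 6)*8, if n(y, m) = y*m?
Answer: 272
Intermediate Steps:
I(d) = -d + 5/d
n(y, m) = m*y
(n(-5*I(2)*4, -4) - 6)*8 = (-4*(-5*(-1*2 + 5/2))*4 - 6)*8 = (-4*(-5*(-2 + 5*(½)))*4 - 6)*8 = (-4*(-5*(-2 + 5/2))*4 - 6)*8 = (-4*(-5*½)*4 - 6)*8 = (-(-10)*4 - 6)*8 = (-4*(-10) - 6)*8 = (40 - 6)*8 = 34*8 = 272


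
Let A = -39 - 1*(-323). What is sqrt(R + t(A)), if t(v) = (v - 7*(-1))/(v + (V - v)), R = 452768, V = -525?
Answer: sqrt(554640121)/35 ≈ 672.88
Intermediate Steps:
A = 284 (A = -39 + 323 = 284)
t(v) = -1/75 - v/525 (t(v) = (v - 7*(-1))/(v + (-525 - v)) = (v + 7)/(-525) = (7 + v)*(-1/525) = -1/75 - v/525)
sqrt(R + t(A)) = sqrt(452768 + (-1/75 - 1/525*284)) = sqrt(452768 + (-1/75 - 284/525)) = sqrt(452768 - 97/175) = sqrt(79234303/175) = sqrt(554640121)/35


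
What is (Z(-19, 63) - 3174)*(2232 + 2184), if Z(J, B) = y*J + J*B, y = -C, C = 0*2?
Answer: -19302336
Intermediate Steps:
C = 0
y = 0 (y = -1*0 = 0)
Z(J, B) = B*J (Z(J, B) = 0*J + J*B = 0 + B*J = B*J)
(Z(-19, 63) - 3174)*(2232 + 2184) = (63*(-19) - 3174)*(2232 + 2184) = (-1197 - 3174)*4416 = -4371*4416 = -19302336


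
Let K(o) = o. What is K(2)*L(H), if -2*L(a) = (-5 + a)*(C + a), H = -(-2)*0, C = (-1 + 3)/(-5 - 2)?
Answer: -10/7 ≈ -1.4286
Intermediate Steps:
C = -2/7 (C = 2/(-7) = 2*(-⅐) = -2/7 ≈ -0.28571)
H = 0 (H = -1*0 = 0)
L(a) = -(-5 + a)*(-2/7 + a)/2
K(2)*L(H) = 2*(-5/7 - ½*0² + (37/14)*0) = 2*(-5/7 - ½*0 + 0) = 2*(-5/7 + 0 + 0) = 2*(-5/7) = -10/7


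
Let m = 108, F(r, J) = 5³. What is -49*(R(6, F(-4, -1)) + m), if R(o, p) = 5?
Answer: -5537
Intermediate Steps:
F(r, J) = 125
-49*(R(6, F(-4, -1)) + m) = -49*(5 + 108) = -49*113 = -5537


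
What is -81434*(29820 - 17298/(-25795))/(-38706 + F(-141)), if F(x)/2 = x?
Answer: 274741242719/4410945 ≈ 62286.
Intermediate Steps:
F(x) = 2*x
-81434*(29820 - 17298/(-25795))/(-38706 + F(-141)) = -81434*(29820 - 17298/(-25795))/(-38706 + 2*(-141)) = -81434*(29820 - 17298*(-1/25795))/(-38706 - 282) = -81434/((-38988/(29820 + 17298/25795))) = -81434/((-38988/769224198/25795)) = -81434/((-38988*25795/769224198)) = -81434/(-167615910/128204033) = -81434*(-128204033/167615910) = 274741242719/4410945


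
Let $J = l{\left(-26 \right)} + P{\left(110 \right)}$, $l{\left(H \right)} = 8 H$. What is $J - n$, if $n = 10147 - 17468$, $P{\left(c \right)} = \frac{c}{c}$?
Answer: $7114$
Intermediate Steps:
$P{\left(c \right)} = 1$
$n = -7321$
$J = -207$ ($J = 8 \left(-26\right) + 1 = -208 + 1 = -207$)
$J - n = -207 - -7321 = -207 + 7321 = 7114$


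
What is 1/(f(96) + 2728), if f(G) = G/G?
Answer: 1/2729 ≈ 0.00036643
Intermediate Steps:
f(G) = 1
1/(f(96) + 2728) = 1/(1 + 2728) = 1/2729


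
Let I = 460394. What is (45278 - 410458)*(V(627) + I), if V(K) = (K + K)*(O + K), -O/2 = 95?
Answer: -368244590560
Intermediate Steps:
O = -190 (O = -2*95 = -190)
V(K) = 2*K*(-190 + K) (V(K) = (K + K)*(-190 + K) = (2*K)*(-190 + K) = 2*K*(-190 + K))
(45278 - 410458)*(V(627) + I) = (45278 - 410458)*(2*627*(-190 + 627) + 460394) = -365180*(2*627*437 + 460394) = -365180*(547998 + 460394) = -365180*1008392 = -368244590560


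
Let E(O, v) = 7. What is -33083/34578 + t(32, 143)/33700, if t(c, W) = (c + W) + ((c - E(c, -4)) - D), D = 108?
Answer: -277928981/291319650 ≈ -0.95403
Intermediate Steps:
t(c, W) = -115 + W + 2*c (t(c, W) = (c + W) + ((c - 1*7) - 1*108) = (W + c) + ((c - 7) - 108) = (W + c) + ((-7 + c) - 108) = (W + c) + (-115 + c) = -115 + W + 2*c)
-33083/34578 + t(32, 143)/33700 = -33083/34578 + (-115 + 143 + 2*32)/33700 = -33083*1/34578 + (-115 + 143 + 64)*(1/33700) = -33083/34578 + 92*(1/33700) = -33083/34578 + 23/8425 = -277928981/291319650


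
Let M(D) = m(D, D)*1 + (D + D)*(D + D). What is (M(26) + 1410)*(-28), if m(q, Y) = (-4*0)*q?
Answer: -115192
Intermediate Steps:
m(q, Y) = 0 (m(q, Y) = 0*q = 0)
M(D) = 4*D**2 (M(D) = 0*1 + (D + D)*(D + D) = 0 + (2*D)*(2*D) = 0 + 4*D**2 = 4*D**2)
(M(26) + 1410)*(-28) = (4*26**2 + 1410)*(-28) = (4*676 + 1410)*(-28) = (2704 + 1410)*(-28) = 4114*(-28) = -115192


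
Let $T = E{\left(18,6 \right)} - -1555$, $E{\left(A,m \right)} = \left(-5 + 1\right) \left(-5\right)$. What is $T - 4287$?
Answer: $-2712$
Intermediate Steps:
$E{\left(A,m \right)} = 20$ ($E{\left(A,m \right)} = \left(-4\right) \left(-5\right) = 20$)
$T = 1575$ ($T = 20 - -1555 = 20 + 1555 = 1575$)
$T - 4287 = 1575 - 4287 = -2712$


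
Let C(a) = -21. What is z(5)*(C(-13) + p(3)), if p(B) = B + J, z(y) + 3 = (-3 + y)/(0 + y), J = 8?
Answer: 26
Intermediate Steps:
z(y) = -3 + (-3 + y)/y (z(y) = -3 + (-3 + y)/(0 + y) = -3 + (-3 + y)/y)
p(B) = 8 + B (p(B) = B + 8 = 8 + B)
z(5)*(C(-13) + p(3)) = (-2 - 3/5)*(-21 + (8 + 3)) = (-2 - 3*1/5)*(-21 + 11) = (-2 - 3/5)*(-10) = -13/5*(-10) = 26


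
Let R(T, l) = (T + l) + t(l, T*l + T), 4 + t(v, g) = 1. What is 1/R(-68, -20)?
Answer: -1/91 ≈ -0.010989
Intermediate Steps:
t(v, g) = -3 (t(v, g) = -4 + 1 = -3)
R(T, l) = -3 + T + l (R(T, l) = (T + l) - 3 = -3 + T + l)
1/R(-68, -20) = 1/(-3 - 68 - 20) = 1/(-91) = -1/91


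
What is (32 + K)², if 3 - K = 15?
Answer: 400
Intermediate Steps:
K = -12 (K = 3 - 1*15 = 3 - 15 = -12)
(32 + K)² = (32 - 12)² = 20² = 400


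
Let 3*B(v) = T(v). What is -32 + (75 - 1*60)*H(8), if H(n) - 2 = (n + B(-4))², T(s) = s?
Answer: 1994/3 ≈ 664.67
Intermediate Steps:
B(v) = v/3
H(n) = 2 + (-4/3 + n)² (H(n) = 2 + (n + (⅓)*(-4))² = 2 + (n - 4/3)² = 2 + (-4/3 + n)²)
-32 + (75 - 1*60)*H(8) = -32 + (75 - 1*60)*(2 + (-4 + 3*8)²/9) = -32 + (75 - 60)*(2 + (-4 + 24)²/9) = -32 + 15*(2 + (⅑)*20²) = -32 + 15*(2 + (⅑)*400) = -32 + 15*(2 + 400/9) = -32 + 15*(418/9) = -32 + 2090/3 = 1994/3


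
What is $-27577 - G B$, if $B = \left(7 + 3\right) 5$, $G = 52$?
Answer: $-30177$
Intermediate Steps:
$B = 50$ ($B = 10 \cdot 5 = 50$)
$-27577 - G B = -27577 - 52 \cdot 50 = -27577 - 2600 = -30177$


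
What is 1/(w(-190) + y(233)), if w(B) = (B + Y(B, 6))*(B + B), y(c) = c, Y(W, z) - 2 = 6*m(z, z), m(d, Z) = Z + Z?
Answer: 1/44313 ≈ 2.2567e-5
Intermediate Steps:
m(d, Z) = 2*Z
Y(W, z) = 2 + 12*z (Y(W, z) = 2 + 6*(2*z) = 2 + 12*z)
w(B) = 2*B*(74 + B) (w(B) = (B + (2 + 12*6))*(B + B) = (B + (2 + 72))*(2*B) = (B + 74)*(2*B) = (74 + B)*(2*B) = 2*B*(74 + B))
1/(w(-190) + y(233)) = 1/(2*(-190)*(74 - 190) + 233) = 1/(2*(-190)*(-116) + 233) = 1/(44080 + 233) = 1/44313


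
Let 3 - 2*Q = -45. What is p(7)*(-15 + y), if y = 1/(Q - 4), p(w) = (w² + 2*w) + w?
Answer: -2093/2 ≈ -1046.5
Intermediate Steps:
Q = 24 (Q = 3/2 - ½*(-45) = 3/2 + 45/2 = 24)
p(w) = w² + 3*w
y = 1/20 (y = 1/(24 - 4) = 1/20 ≈ 0.050000)
p(7)*(-15 + y) = (7*(3 + 7))*(-15 + 1/20) = (7*10)*(-299/20) = 70*(-299/20) = -2093/2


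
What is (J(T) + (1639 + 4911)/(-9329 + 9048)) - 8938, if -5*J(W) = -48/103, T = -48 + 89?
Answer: -1296822432/144715 ≈ -8961.2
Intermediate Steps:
T = 41
J(W) = 48/515 (J(W) = -(-48)/(5*103) = -⅕*(-48/103) = 48/515)
(J(T) + (1639 + 4911)/(-9329 + 9048)) - 8938 = (48/515 + (1639 + 4911)/(-9329 + 9048)) - 8938 = (48/515 + 6550/(-281)) - 8938 = (48/515 + 6550*(-1/281)) - 8938 = (48/515 - 6550/281) - 8938 = -3359762/144715 - 8938 = -1296822432/144715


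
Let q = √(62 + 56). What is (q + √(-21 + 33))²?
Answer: 130 + 4*√354 ≈ 205.26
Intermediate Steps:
q = √118 ≈ 10.863
(q + √(-21 + 33))² = (√118 + √(-21 + 33))² = (√118 + √12)² = (√118 + 2*√3)²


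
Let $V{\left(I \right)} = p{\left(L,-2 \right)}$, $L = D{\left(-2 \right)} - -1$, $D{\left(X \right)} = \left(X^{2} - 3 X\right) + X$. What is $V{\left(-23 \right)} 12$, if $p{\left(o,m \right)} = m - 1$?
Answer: $-36$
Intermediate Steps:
$D{\left(X \right)} = X^{2} - 2 X$
$L = 9$ ($L = - 2 \left(-2 - 2\right) - -1 = \left(-2\right) \left(-4\right) + 1 = 8 + 1 = 9$)
$p{\left(o,m \right)} = -1 + m$
$V{\left(I \right)} = -3$ ($V{\left(I \right)} = -1 - 2 = -3$)
$V{\left(-23 \right)} 12 = \left(-3\right) 12 = -36$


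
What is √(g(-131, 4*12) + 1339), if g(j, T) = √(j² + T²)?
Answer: √(1339 + √19465) ≈ 38.451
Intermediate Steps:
g(j, T) = √(T² + j²)
√(g(-131, 4*12) + 1339) = √(√((4*12)² + (-131)²) + 1339) = √(√(48² + 17161) + 1339) = √(√(2304 + 17161) + 1339) = √(√19465 + 1339) = √(1339 + √19465)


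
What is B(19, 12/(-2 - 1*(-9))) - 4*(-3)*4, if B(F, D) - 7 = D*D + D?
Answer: 2923/49 ≈ 59.653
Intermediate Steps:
B(F, D) = 7 + D + D² (B(F, D) = 7 + (D*D + D) = 7 + (D² + D) = 7 + (D + D²) = 7 + D + D²)
B(19, 12/(-2 - 1*(-9))) - 4*(-3)*4 = (7 + 12/(-2 - 1*(-9)) + (12/(-2 - 1*(-9)))²) - 4*(-3)*4 = (7 + 12/(-2 + 9) + (12/(-2 + 9))²) + 12*4 = (7 + 12/7 + (12/7)²) + 48 = (7 + 12/7 + 144/49) + 48 = 571/49 + 48 = 2923/49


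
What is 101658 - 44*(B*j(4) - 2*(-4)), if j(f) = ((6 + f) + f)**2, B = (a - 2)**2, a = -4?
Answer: -209158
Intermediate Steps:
B = 36 (B = (-4 - 2)**2 = (-6)**2 = 36)
j(f) = (6 + 2*f)**2
101658 - 44*(B*j(4) - 2*(-4)) = 101658 - 44*(36*(4*(3 + 4)**2) - 2*(-4)) = 101658 - 44*(36*(4*7**2) + 8) = 101658 - 44*(36*(4*49) + 8) = 101658 - 44*(36*196 + 8) = 101658 - 44*(7056 + 8) = 101658 - 44*7064 = 101658 - 310816 = -209158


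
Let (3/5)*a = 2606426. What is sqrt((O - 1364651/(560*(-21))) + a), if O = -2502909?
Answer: sqrt(324796566165)/420 ≈ 1356.9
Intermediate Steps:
a = 13032130/3 (a = (5/3)*2606426 = 13032130/3 ≈ 4.3440e+6)
sqrt((O - 1364651/(560*(-21))) + a) = sqrt((-2502909 - 1364651/(560*(-21))) + 13032130/3) = sqrt((-2502909 - 1364651/(-11760)) + 13032130/3) = sqrt((-2502909 - 1364651*(-1)/11760) + 13032130/3) = sqrt((-2502909 - 1*(-1364651/11760)) + 13032130/3) = sqrt((-2502909 + 1364651/11760) + 13032130/3) = sqrt(-29432845189/11760 + 13032130/3) = sqrt(21653104411/11760) = sqrt(324796566165)/420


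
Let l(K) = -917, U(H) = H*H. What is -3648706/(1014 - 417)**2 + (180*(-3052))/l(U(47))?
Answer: 27492997834/46689579 ≈ 588.85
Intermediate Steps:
U(H) = H**2
-3648706/(1014 - 417)**2 + (180*(-3052))/l(U(47)) = -3648706/(1014 - 417)**2 + (180*(-3052))/(-917) = -3648706/(597**2) - 549360*(-1/917) = -3648706/356409 + 78480/131 = 27492997834/46689579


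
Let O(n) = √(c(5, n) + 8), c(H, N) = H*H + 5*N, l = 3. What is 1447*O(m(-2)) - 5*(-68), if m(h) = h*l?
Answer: 340 + 1447*√3 ≈ 2846.3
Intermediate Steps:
m(h) = 3*h (m(h) = h*3 = 3*h)
c(H, N) = H² + 5*N
O(n) = √(33 + 5*n) (O(n) = √((5² + 5*n) + 8) = √((25 + 5*n) + 8) = √(33 + 5*n))
1447*O(m(-2)) - 5*(-68) = 1447*√(33 + 5*(3*(-2))) - 5*(-68) = 1447*√(33 + 5*(-6)) + 340 = 1447*√(33 - 30) + 340 = 1447*√3 + 340 = 340 + 1447*√3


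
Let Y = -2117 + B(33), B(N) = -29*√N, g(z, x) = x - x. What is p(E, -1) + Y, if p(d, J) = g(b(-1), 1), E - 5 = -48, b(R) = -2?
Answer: -2117 - 29*√33 ≈ -2283.6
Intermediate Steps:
E = -43 (E = 5 - 48 = -43)
g(z, x) = 0
p(d, J) = 0
Y = -2117 - 29*√33 ≈ -2283.6
p(E, -1) + Y = 0 + (-2117 - 29*√33) = -2117 - 29*√33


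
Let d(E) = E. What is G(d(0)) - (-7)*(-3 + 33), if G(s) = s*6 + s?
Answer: 210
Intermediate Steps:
G(s) = 7*s (G(s) = 6*s + s = 7*s)
G(d(0)) - (-7)*(-3 + 33) = 7*0 - (-7)*(-3 + 33) = 0 - (-7)*30 = 0 - 1*(-210) = 0 + 210 = 210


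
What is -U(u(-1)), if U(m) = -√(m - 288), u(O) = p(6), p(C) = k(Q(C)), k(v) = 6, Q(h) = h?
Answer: I*√282 ≈ 16.793*I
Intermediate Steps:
p(C) = 6
u(O) = 6
U(m) = -√(-288 + m)
-U(u(-1)) = -(-1)*√(-288 + 6) = -(-1)*√(-282) = -(-1)*I*√282 = I*√282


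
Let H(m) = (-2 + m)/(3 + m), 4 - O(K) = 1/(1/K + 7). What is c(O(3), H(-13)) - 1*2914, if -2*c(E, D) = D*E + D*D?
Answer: -128393/44 ≈ -2918.0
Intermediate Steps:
O(K) = 4 - 1/(7 + 1/K) (O(K) = 4 - 1/(1/K + 7) = 4 - 1/(7 + 1/K))
H(m) = (-2 + m)/(3 + m)
c(E, D) = -D²/2 - D*E/2 (c(E, D) = -(D*E + D*D)/2 = -(D*E + D²)/2 = -(D² + D*E)/2 = -D²/2 - D*E/2)
c(O(3), H(-13)) - 1*2914 = -(-2 - 13)/(3 - 13)*((-2 - 13)/(3 - 13) + (4 + 27*3)/(1 + 7*3))/2 - 1*2914 = --15/(-10)*(-15/(-10) + (4 + 81)/(1 + 21))/2 - 2914 = -(-⅒*(-15))*(-⅒*(-15) + 85/22)/2 - 2914 = -½*3/2*(3/2 + (1/22)*85) - 2914 = -½*3/2*(3/2 + 85/22) - 2914 = -½*3/2*59/11 - 2914 = -177/44 - 2914 = -128393/44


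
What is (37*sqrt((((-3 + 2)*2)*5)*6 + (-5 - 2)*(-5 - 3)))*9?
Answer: 666*I ≈ 666.0*I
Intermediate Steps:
(37*sqrt((((-3 + 2)*2)*5)*6 + (-5 - 2)*(-5 - 3)))*9 = (37*sqrt((-1*2*5)*6 - 7*(-8)))*9 = (37*sqrt(-2*5*6 + 56))*9 = (37*sqrt(-10*6 + 56))*9 = (37*sqrt(-60 + 56))*9 = (37*sqrt(-4))*9 = (37*(2*I))*9 = (74*I)*9 = 666*I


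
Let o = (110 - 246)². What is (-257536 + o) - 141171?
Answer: -380211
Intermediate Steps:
o = 18496 (o = (-136)² = 18496)
(-257536 + o) - 141171 = (-257536 + 18496) - 141171 = -239040 - 141171 = -380211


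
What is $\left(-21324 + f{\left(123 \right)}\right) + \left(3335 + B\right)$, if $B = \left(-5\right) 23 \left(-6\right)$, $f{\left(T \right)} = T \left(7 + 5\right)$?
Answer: $-15823$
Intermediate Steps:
$f{\left(T \right)} = 12 T$ ($f{\left(T \right)} = T 12 = 12 T$)
$B = 690$ ($B = \left(-115\right) \left(-6\right) = 690$)
$\left(-21324 + f{\left(123 \right)}\right) + \left(3335 + B\right) = \left(-21324 + 12 \cdot 123\right) + \left(3335 + 690\right) = \left(-21324 + 1476\right) + 4025 = -19848 + 4025 = -15823$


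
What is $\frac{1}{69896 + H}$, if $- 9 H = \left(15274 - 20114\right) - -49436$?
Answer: $\frac{9}{584468} \approx 1.5399 \cdot 10^{-5}$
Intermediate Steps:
$H = - \frac{44596}{9}$ ($H = - \frac{\left(15274 - 20114\right) - -49436}{9} = - \frac{\left(15274 - 20114\right) + 49436}{9} = - \frac{-4840 + 49436}{9} = \left(- \frac{1}{9}\right) 44596 = - \frac{44596}{9} \approx -4955.1$)
$\frac{1}{69896 + H} = \frac{1}{69896 - \frac{44596}{9}} = \frac{1}{\frac{584468}{9}} = \frac{9}{584468}$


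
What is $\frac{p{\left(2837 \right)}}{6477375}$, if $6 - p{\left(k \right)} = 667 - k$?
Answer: $\frac{2176}{6477375} \approx 0.00033594$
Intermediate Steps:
$p{\left(k \right)} = -661 + k$ ($p{\left(k \right)} = 6 - \left(667 - k\right) = 6 + \left(-667 + k\right) = -661 + k$)
$\frac{p{\left(2837 \right)}}{6477375} = \frac{-661 + 2837}{6477375} = 2176 \cdot \frac{1}{6477375} = \frac{2176}{6477375}$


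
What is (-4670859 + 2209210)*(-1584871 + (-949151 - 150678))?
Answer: 6608789070300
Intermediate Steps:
(-4670859 + 2209210)*(-1584871 + (-949151 - 150678)) = -2461649*(-1584871 - 1099829) = -2461649*(-2684700) = 6608789070300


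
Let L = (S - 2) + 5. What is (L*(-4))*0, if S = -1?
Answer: 0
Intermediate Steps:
L = 2 (L = (-1 - 2) + 5 = -3 + 5 = 2)
(L*(-4))*0 = (2*(-4))*0 = -8*0 = 0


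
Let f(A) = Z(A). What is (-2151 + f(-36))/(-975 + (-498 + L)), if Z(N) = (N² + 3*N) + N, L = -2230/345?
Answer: 1863/2759 ≈ 0.67524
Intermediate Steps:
L = -446/69 (L = -2230*1/345 = -446/69 ≈ -6.4638)
Z(N) = N² + 4*N
f(A) = A*(4 + A)
(-2151 + f(-36))/(-975 + (-498 + L)) = (-2151 - 36*(4 - 36))/(-975 + (-498 - 446/69)) = (-2151 - 36*(-32))/(-975 - 34808/69) = (-2151 + 1152)/(-102083/69) = -999*(-69/102083) = 1863/2759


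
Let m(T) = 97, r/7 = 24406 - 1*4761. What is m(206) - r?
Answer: -137418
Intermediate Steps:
r = 137515 (r = 7*(24406 - 1*4761) = 7*(24406 - 4761) = 7*19645 = 137515)
m(206) - r = 97 - 1*137515 = 97 - 137515 = -137418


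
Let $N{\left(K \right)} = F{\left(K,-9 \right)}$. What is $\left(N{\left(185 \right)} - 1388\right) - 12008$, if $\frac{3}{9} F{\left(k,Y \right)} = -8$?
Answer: $-13420$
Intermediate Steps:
$F{\left(k,Y \right)} = -24$ ($F{\left(k,Y \right)} = 3 \left(-8\right) = -24$)
$N{\left(K \right)} = -24$
$\left(N{\left(185 \right)} - 1388\right) - 12008 = \left(-24 - 1388\right) - 12008 = -1412 - 12008 = -13420$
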